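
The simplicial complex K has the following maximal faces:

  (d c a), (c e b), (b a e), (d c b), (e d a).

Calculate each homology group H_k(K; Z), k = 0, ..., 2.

Fix the vertex order a < b < c < d < e and write every simplex with vertices in increasing order. Then dim K = 2 and the simplices of K are:

  0-simplices (5): a, b, c, d, e
  1-simplices (10): ab, ac, ad, ae, bc, bd, be, cd, ce, de
  2-simplices (5): abe, acd, ade, bcd, bce

giving chain groups C_0 ≅ Z^5, C_1 ≅ Z^10, C_2 ≅ Z^5.

Boundary ∂_1: C_1 → C_0 is given by ∂[p,q] = [q] − [p].
The 5×10 boundary matrix has rank 4 and Smith normal form diag(1,1,1,1).

Boundary ∂_2: C_2 → C_1 maps a triangle to the signed sum of its edges. For instance
  ∂bce = ce − be + bc,
  ∂ade = de − ae + ad.
The 10×5 boundary matrix has rank 5 and Smith normal form diag(1,1,1,1,1).

Now H_k = ker ∂_k / im ∂_{k+1}, so:

  H_0: rank C_0 − rank ∂_1 = 5 − 4 = 1, and the invariant factors of ∂_1 are all 1, so H_0 = Z.
  H_1: rank ker ∂_1 − rank ∂_2 = (10 − 4) − 5 = 1, and the invariant factors of ∂_2 are all 1, so H_1 = Z.
  H_2: rank ker ∂_2 − rank ∂_3 = (5 − 5) − 0 = 0, and there is no ∂_3, so H_2 = 0.

As a check, the Euler characteristic is 5 − 10 + 5 = 0, which agrees with 1 − 1 + 0 = 0.

H_0 = Z,  H_1 = Z,  H_2 = 0.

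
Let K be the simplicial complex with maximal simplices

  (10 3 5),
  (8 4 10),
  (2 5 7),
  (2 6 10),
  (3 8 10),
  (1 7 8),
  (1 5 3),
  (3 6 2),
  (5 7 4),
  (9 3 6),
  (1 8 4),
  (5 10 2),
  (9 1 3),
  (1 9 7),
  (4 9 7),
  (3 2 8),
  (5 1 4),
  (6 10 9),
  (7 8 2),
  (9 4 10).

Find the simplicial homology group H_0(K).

H_0 ≅ Z.

Take the total order 1 < 2 < 3 < 4 < 5 < 6 < 7 < 8 < 9 < 10 on the vertex set. Then K (dimension 2) consists of the simplices:

  0-simplices (10): [1], [2], [3], [4], [5], [6], [7], [8], [9], [10]
  1-simplices (30): (30 of them)
  2-simplices (20): (20 of them)

so the chain groups are C_0 ≅ Z^10, C_1 ≅ Z^30, C_2 ≅ Z^20.

∂_1: C_1 → C_0 maps an edge to its endpoints' difference, ∂[p,q] = q − p.
The 10×30 boundary matrix has rank 9 and Smith normal form diag(1,1,1,1,1,1,1,1,1).

Boundary ∂_2: C_2 → C_1 maps a triangle to the signed sum of its edges. For instance
  ∂[2,7,8] = [7,8] − [2,8] + [2,7],
  ∂[3,8,10] = [8,10] − [3,10] + [3,8].
As a 30×20 matrix over Z this has rank 20, with invariant factors (1,1,1,1,1,1,1,1,1,1,1,1,1,1,1,1,1,1,1,2).

Reading off H_k = ker ∂_k / im ∂_{k+1}:

  H_0: rank C_0 − rank ∂_1 = 10 − 9 = 1, and the invariant factors of ∂_1 are all 1, so H_0 = Z.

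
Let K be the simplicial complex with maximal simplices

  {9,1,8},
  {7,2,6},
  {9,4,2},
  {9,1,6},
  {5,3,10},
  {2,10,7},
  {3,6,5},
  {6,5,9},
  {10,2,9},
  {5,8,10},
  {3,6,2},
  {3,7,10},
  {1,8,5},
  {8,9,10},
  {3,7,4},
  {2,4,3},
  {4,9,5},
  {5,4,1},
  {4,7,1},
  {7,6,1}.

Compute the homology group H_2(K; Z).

Fix the vertex order 1 < 2 < 3 < 4 < 5 < 6 < 7 < 8 < 9 < 10 and write every simplex with vertices in increasing order. Then dim K = 2 and the simplices of K are:

  0-simplices (10): [1], [2], [3], [4], [5], [6], [7], [8], [9], [10]
  1-simplices (30): (30 of them)
  2-simplices (20): (20 of them)

giving chain groups C_0 ≅ Z^10, C_1 ≅ Z^30, C_2 ≅ Z^20.

Boundary ∂_1: C_1 → C_0 maps an edge to its endpoints' difference, ∂[p,q] = q − p.
This gives a 10×30 integer matrix of rank 9; reducing to Smith normal form yields diagonal entries (1,1,1,1,1,1,1,1,1).

The boundary map ∂_2: C_2 → C_1 maps a triangle to the signed sum of its edges. For instance
  ∂[1,6,9] = [6,9] − [1,9] + [1,6],
  ∂[4,5,9] = [5,9] − [4,9] + [4,5].
This gives a 30×20 integer matrix of rank 20; reducing to Smith normal form yields diagonal entries (1,1,1,1,1,1,1,1,1,1,1,1,1,1,1,1,1,1,1,2).

From H_k ≅ ker(∂_k) / im(∂_{k+1}) we obtain:

  H_2: rank ker ∂_2 − rank ∂_3 = (20 − 20) − 0 = 0, and there is no ∂_3, so H_2 = 0.

(K is a triangulation of the Klein bottle.)

H_2 ≅ 0.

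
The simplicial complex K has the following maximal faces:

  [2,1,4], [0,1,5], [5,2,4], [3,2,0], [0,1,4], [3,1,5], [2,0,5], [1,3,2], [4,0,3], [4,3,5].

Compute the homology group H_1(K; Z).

Order the vertices as 0 < 1 < 2 < 3 < 4 < 5. Listing each simplex with vertices in this order, K has dimension 2 with simplices:

  0-simplices (6): [0], [1], [2], [3], [4], [5]
  1-simplices (15): [0,1], [0,2], [0,3], [0,4], [0,5], [1,2], [1,3], [1,4], [1,5], [2,3], [2,4], [2,5], [3,4], [3,5], [4,5]
  2-simplices (10): [0,1,4], [0,1,5], [0,2,3], [0,2,5], [0,3,4], [1,2,3], [1,2,4], [1,3,5], [2,4,5], [3,4,5]

giving chain groups C_0 ≅ Z^6, C_1 ≅ Z^15, C_2 ≅ Z^10.

Boundary ∂_1: C_1 → C_0 is given by ∂[p,q] = [q] − [p].
As a 6×15 matrix over Z this has rank 5, with invariant factors (1,1,1,1,1).

The boundary map ∂_2: C_2 → C_1 acts by ∂[p,q,r] = [q,r] − [p,r] + [p,q]. For instance
  ∂[0,1,4] = [1,4] − [0,4] + [0,1],
  ∂[1,2,3] = [2,3] − [1,3] + [1,2].
The 15×10 boundary matrix has rank 10 and Smith normal form diag(1,1,1,1,1,1,1,1,1,2).

Now H_k = ker ∂_k / im ∂_{k+1}, so:

  H_1: rank ker ∂_1 − rank ∂_2 = (15 − 5) − 10 = 0, and ∂_2 has invariant factor 2 > 1, so H_1 = Z/2.

H_1 = Z/2.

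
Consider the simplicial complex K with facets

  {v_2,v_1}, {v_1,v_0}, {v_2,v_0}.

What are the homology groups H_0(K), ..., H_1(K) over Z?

Take the total order v_0 < v_1 < v_2 on the vertex set. Then K (dimension 1) consists of the simplices:

  0-simplices (3): [v_0], [v_1], [v_2]
  1-simplices (3): [v_0,v_1], [v_0,v_2], [v_1,v_2]

giving chain groups C_0 ≅ Z^3, C_1 ≅ Z^3.

The boundary map ∂_1: C_1 → C_0 maps an edge to its endpoints' difference, ∂[p,q] = q − p.
This gives a 3×3 integer matrix of rank 2; reducing to Smith normal form yields diagonal entries (1,1).

Computing H_k = (kernel of ∂_k) / (image of ∂_{k+1}):

  H_0: rank C_0 − rank ∂_1 = 3 − 2 = 1, and the invariant factors of ∂_1 are all 1, so H_0 ≅ Z.
  H_1: rank ker ∂_1 − rank ∂_2 = (3 − 2) − 0 = 1, and there is no ∂_2, so H_1 ≅ Z.

H_0 ≅ Z,  H_1 ≅ Z.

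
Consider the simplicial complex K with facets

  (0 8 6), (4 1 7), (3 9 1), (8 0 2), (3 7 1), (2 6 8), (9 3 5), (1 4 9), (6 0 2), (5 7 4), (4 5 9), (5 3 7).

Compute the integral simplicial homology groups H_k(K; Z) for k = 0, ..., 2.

H_0 = Z^2,  H_1 = 0,  H_2 = Z^2.

Fix the vertex order 0 < 1 < 2 < 3 < 4 < 5 < 6 < 7 < 8 < 9 and write every simplex with vertices in increasing order. Then dim K = 2 and the simplices of K are:

  0-simplices (10): [0], [1], [2], [3], [4], [5], [6], [7], [8], [9]
  1-simplices (18): [0,2], [0,6], [0,8], [1,3], [1,4], [1,7], [1,9], [2,6], [2,8], [3,5], [3,7], [3,9], [4,5], [4,7], [4,9], [5,7], [5,9], [6,8]
  2-simplices (12): [0,2,6], [0,2,8], [0,6,8], [1,3,7], [1,3,9], [1,4,7], [1,4,9], [2,6,8], [3,5,7], [3,5,9], [4,5,7], [4,5,9]

giving chain groups C_0 ≅ Z^10, C_1 ≅ Z^18, C_2 ≅ Z^12.

∂_1: C_1 → C_0 is given by ∂[p,q] = [q] − [p].
The 10×18 boundary matrix has rank 8 and Smith normal form diag(1,1,1,1,1,1,1,1).

The boundary map ∂_2: C_2 → C_1 acts by ∂[p,q,r] = [q,r] − [p,r] + [p,q]. For instance
  ∂[1,4,9] = [4,9] − [1,9] + [1,4],
  ∂[4,5,9] = [5,9] − [4,9] + [4,5].
The resulting 18×12 matrix has rank 10, and its Smith normal form has invariant factors (1,1,1,1,1,1,1,1,1,1).

Computing H_k = (kernel of ∂_k) / (image of ∂_{k+1}):

  H_0: rank C_0 − rank ∂_1 = 10 − 8 = 2, and the invariant factors of ∂_1 are all 1, so H_0 ≅ Z^2.
  H_1: rank ker ∂_1 − rank ∂_2 = (18 − 8) − 10 = 0, and the invariant factors of ∂_2 are all 1, so H_1 ≅ 0.
  H_2: rank ker ∂_2 − rank ∂_3 = (12 − 10) − 0 = 2, and there is no ∂_3, so H_2 ≅ Z^2.

As a check, the Euler characteristic is 10 − 18 + 12 = 4, which agrees with 2 − 0 + 2 = 4.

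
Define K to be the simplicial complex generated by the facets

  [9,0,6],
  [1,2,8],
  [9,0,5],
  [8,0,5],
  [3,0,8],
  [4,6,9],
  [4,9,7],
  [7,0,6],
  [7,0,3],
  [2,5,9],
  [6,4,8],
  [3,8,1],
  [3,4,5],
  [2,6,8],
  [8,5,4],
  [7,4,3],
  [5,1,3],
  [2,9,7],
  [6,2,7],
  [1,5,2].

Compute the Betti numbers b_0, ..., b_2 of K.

b_0 = 1, b_1 = 1, b_2 = 0.

Order the vertices as 0 < 1 < 2 < 3 < 4 < 5 < 6 < 7 < 8 < 9. Listing each simplex with vertices in this order, K has dimension 2 with simplices:

  0-simplices (10): [0], [1], [2], [3], [4], [5], [6], [7], [8], [9]
  1-simplices (30): (30 of them)
  2-simplices (20): (20 of them)

giving chain groups C_0 ≅ Z^10, C_1 ≅ Z^30, C_2 ≅ Z^20.

The boundary map ∂_1: C_1 → C_0 is given by ∂[p,q] = [q] − [p]. For instance
  ∂[1,3] = [3] − [1].
As a 10×30 matrix over Z this has rank 9, with invariant factors (1,1,1,1,1,1,1,1,1).

The boundary map ∂_2: C_2 → C_1 maps a triangle to the signed sum of its edges. For instance
  ∂[2,6,7] = [6,7] − [2,7] + [2,6],
  ∂[4,6,9] = [6,9] − [4,9] + [4,6].
This gives a 30×20 integer matrix of rank 20; reducing to Smith normal form yields diagonal entries (1,1,1,1,1,1,1,1,1,1,1,1,1,1,1,1,1,1,1,2).

Computing H_k = (kernel of ∂_k) / (image of ∂_{k+1}):

  H_0: rank C_0 − rank ∂_1 = 10 − 9 = 1, and the invariant factors of ∂_1 are all 1, so H_0 = Z.
  H_1: rank ker ∂_1 − rank ∂_2 = (30 − 9) − 20 = 1, and ∂_2 has invariant factor 2 > 1, so H_1 = Z ⊕ Z/2Z.
  H_2: rank ker ∂_2 − rank ∂_3 = (20 − 20) − 0 = 0, and there is no ∂_3, so H_2 = 0.

(K is a triangulation of the Klein bottle.)

Hence the Betti numbers are b_0 = 1, b_1 = 1, b_2 = 0.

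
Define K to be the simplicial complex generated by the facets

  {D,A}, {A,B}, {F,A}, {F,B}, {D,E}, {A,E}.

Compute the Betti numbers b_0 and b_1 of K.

We work with the vertex ordering A < B < D < E < F. The simplices of K, each written with vertices in increasing order, are:

  0-simplices (5): A, B, D, E, F
  1-simplices (6): AB, AD, AE, AF, BF, DE

giving chain groups C_0 ≅ Z^5, C_1 ≅ Z^6.

∂_1: C_1 → C_0 is given by ∂[p,q] = [q] − [p].
The 5×6 boundary matrix has rank 4 and Smith normal form diag(1,1,1,1).

Now H_k = ker ∂_k / im ∂_{k+1}, so:

  H_0: rank C_0 − rank ∂_1 = 5 − 4 = 1, and the invariant factors of ∂_1 are all 1, so H_0 ≅ Z.
  H_1: rank ker ∂_1 − rank ∂_2 = (6 − 4) − 0 = 2, and there is no ∂_2, so H_1 ≅ Z^2.

As a check, the Euler characteristic is 5 − 6 = -1, which agrees with 1 − 2 = -1.

Hence the Betti numbers are b_0 = 1, b_1 = 2.

b_0 = 1, b_1 = 2.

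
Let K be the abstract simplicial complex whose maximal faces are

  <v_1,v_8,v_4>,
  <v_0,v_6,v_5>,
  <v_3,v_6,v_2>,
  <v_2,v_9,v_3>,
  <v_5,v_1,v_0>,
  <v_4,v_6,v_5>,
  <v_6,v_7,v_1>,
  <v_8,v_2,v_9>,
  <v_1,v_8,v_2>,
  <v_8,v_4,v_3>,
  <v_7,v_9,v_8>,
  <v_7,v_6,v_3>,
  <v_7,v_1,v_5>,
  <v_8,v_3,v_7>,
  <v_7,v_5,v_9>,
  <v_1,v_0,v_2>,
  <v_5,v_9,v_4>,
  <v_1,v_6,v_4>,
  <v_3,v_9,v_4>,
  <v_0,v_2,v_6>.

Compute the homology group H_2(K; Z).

Order the vertices as v_0 < v_1 < v_2 < v_3 < v_4 < v_5 < v_6 < v_7 < v_8 < v_9. Listing each simplex with vertices in this order, K has dimension 2 with simplices:

  0-simplices (10): [v_0], [v_1], [v_2], [v_3], [v_4], [v_5], [v_6], [v_7], [v_8], [v_9]
  1-simplices (30): (30 of them)
  2-simplices (20): (20 of them)

giving chain groups C_0 ≅ Z^10, C_1 ≅ Z^30, C_2 ≅ Z^20.

Boundary ∂_1: C_1 → C_0 is given by ∂[p,q] = [q] − [p].
This gives a 10×30 integer matrix of rank 9; reducing to Smith normal form yields diagonal entries (1,1,1,1,1,1,1,1,1).

∂_2: C_2 → C_1 acts by ∂[p,q,r] = [q,r] − [p,r] + [p,q]. For instance
  ∂[v_4,v_5,v_6] = [v_5,v_6] − [v_4,v_6] + [v_4,v_5],
  ∂[v_3,v_4,v_9] = [v_4,v_9] − [v_3,v_9] + [v_3,v_4].
As a 30×20 matrix over Z this has rank 20, with invariant factors (1,1,1,1,1,1,1,1,1,1,1,1,1,1,1,1,1,1,1,2).

Reading off H_k = ker ∂_k / im ∂_{k+1}:

  H_2: rank ker ∂_2 − rank ∂_3 = (20 − 20) − 0 = 0, and there is no ∂_3, so H_2 ≅ 0.

H_2 ≅ 0.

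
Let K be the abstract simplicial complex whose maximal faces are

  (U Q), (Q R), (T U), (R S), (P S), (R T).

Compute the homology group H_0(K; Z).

H_0 ≅ Z.

We work with the vertex ordering P < Q < R < S < T < U. The simplices of K, each written with vertices in increasing order, are:

  0-simplices (6): P, Q, R, S, T, U
  1-simplices (6): PS, QR, QU, RS, RT, TU

so the chain groups are C_0 ≅ Z^6, C_1 ≅ Z^6.

∂_1: C_1 → C_0 is given by ∂[p,q] = [q] − [p]. For instance
  ∂QR = R − Q.
The resulting 6×6 matrix has rank 5, and its Smith normal form has invariant factors (1,1,1,1,1).

Now H_k = ker ∂_k / im ∂_{k+1}, so:

  H_0: rank C_0 − rank ∂_1 = 6 − 5 = 1, and the invariant factors of ∂_1 are all 1, so H_0 = Z.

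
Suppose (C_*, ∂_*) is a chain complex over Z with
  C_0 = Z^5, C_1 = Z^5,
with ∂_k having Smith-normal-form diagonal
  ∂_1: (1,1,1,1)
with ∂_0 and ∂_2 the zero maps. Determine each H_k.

H_0 = Z,  H_1 = Z.

H_0: b_0 = 5 − 0 − 4 = 1; torsion from ∂_1 factors > 1: none. So H_0 = Z.
H_1: b_1 = 5 − 4 − 0 = 1; torsion from ∂_2 factors > 1: none. So H_1 = Z.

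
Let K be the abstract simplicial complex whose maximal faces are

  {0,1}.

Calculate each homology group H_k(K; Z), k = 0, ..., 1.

Fix the vertex order 0 < 1 and write every simplex with vertices in increasing order. Then dim K = 1 and the simplices of K are:

  0-simplices (2): [0], [1]
  1-simplices (1): [0,1]

so the chain groups are C_0 ≅ Z^2, C_1 ≅ Z^1.

The boundary map ∂_1: C_1 → C_0 maps an edge to its endpoints' difference, ∂[p,q] = q − p. For instance
  ∂[0,1] = [1] − [0].
This gives a 2×1 integer matrix of rank 1; reducing to Smith normal form yields diagonal entries (1).

Reading off H_k = ker ∂_k / im ∂_{k+1}:

  H_0: rank C_0 − rank ∂_1 = 2 − 1 = 1, and the invariant factors of ∂_1 are all 1, so H_0 ≅ Z.
  H_1: rank ker ∂_1 − rank ∂_2 = (1 − 1) − 0 = 0, and there is no ∂_2, so H_1 ≅ 0.

(K is a triangulation of the 1-simplex.)

H_0 ≅ Z,  H_1 = 0.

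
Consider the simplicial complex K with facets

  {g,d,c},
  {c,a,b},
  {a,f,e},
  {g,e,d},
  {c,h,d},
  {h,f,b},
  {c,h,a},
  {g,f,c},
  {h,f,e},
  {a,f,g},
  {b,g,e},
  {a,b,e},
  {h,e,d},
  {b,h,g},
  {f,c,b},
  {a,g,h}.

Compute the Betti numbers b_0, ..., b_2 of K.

Order the vertices as a < b < c < d < e < f < g < h. Listing each simplex with vertices in this order, K has dimension 2 with simplices:

  0-simplices (8): a, b, c, d, e, f, g, h
  1-simplices (24): ab, ac, ae, af, ag, ah, bc, be, bf, bg, bh, cd, cf, cg, ch, de, dg, dh, ef, eg, eh, fg, fh, gh
  2-simplices (16): abc, abe, ach, aef, afg, agh, bcf, beg, bfh, bgh, cdg, cdh, cfg, deg, deh, efh

Hence C_0 ≅ Z^8, C_1 ≅ Z^24, C_2 ≅ Z^16.

∂_1: C_1 → C_0 is given by ∂[p,q] = [q] − [p].
As a 8×24 matrix over Z this has rank 7, with invariant factors (1,1,1,1,1,1,1).

The boundary map ∂_2: C_2 → C_1 acts by ∂[p,q,r] = [q,r] − [p,r] + [p,q]. For instance
  ∂bfh = fh − bh + bf,
  ∂cdh = dh − ch + cd.
The resulting 24×16 matrix has rank 15, and its Smith normal form has invariant factors (1,1,1,1,1,1,1,1,1,1,1,1,1,1,1).

From H_k ≅ ker(∂_k) / im(∂_{k+1}) we obtain:

  H_0: rank C_0 − rank ∂_1 = 8 − 7 = 1, and the invariant factors of ∂_1 are all 1, so H_0 = Z.
  H_1: rank ker ∂_1 − rank ∂_2 = (24 − 7) − 15 = 2, and the invariant factors of ∂_2 are all 1, so H_1 = Z^2.
  H_2: rank ker ∂_2 − rank ∂_3 = (16 − 15) − 0 = 1, and there is no ∂_3, so H_2 = Z.

(K is a triangulation of the torus T^2.)

Hence the Betti numbers are b_0 = 1, b_1 = 2, b_2 = 1.

b_0 = 1, b_1 = 2, b_2 = 1.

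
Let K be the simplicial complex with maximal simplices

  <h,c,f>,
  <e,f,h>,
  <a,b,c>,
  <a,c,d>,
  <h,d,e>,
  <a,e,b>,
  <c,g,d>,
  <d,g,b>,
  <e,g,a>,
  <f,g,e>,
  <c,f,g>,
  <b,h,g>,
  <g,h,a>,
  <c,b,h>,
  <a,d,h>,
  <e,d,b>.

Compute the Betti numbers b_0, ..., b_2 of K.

b_0 = 1, b_1 = 2, b_2 = 1.

Order the vertices as a < b < c < d < e < f < g < h. Listing each simplex with vertices in this order, K has dimension 2 with simplices:

  0-simplices (8): a, b, c, d, e, f, g, h
  1-simplices (24): ab, ac, ad, ae, ag, ah, bc, bd, be, bg, bh, cd, cf, cg, ch, de, dg, dh, ef, eg, eh, fg, fh, gh
  2-simplices (16): abc, abe, acd, adh, aeg, agh, bch, bde, bdg, bgh, cdg, cfg, cfh, deh, efg, efh

giving chain groups C_0 ≅ Z^8, C_1 ≅ Z^24, C_2 ≅ Z^16.

∂_1: C_1 → C_0 maps an edge to its endpoints' difference, ∂[p,q] = q − p. For instance
  ∂bd = d − b.
As a 8×24 matrix over Z this has rank 7, with invariant factors (1,1,1,1,1,1,1).

∂_2: C_2 → C_1 sends each 2-simplex [p,q,r] to [q,r] − [p,r] + [p,q]. For instance
  ∂abc = bc − ac + ab,
  ∂deh = eh − dh + de.
This gives a 24×16 integer matrix of rank 15; reducing to Smith normal form yields diagonal entries (1,1,1,1,1,1,1,1,1,1,1,1,1,1,1).

Computing H_k = (kernel of ∂_k) / (image of ∂_{k+1}):

  H_0: rank C_0 − rank ∂_1 = 8 − 7 = 1, and the invariant factors of ∂_1 are all 1, so H_0 = Z.
  H_1: rank ker ∂_1 − rank ∂_2 = (24 − 7) − 15 = 2, and the invariant factors of ∂_2 are all 1, so H_1 = Z^2.
  H_2: rank ker ∂_2 − rank ∂_3 = (16 − 15) − 0 = 1, and there is no ∂_3, so H_2 = Z.

As a check, the Euler characteristic is 8 − 24 + 16 = 0, which agrees with 1 − 2 + 1 = 0.

Hence the Betti numbers are b_0 = 1, b_1 = 2, b_2 = 1.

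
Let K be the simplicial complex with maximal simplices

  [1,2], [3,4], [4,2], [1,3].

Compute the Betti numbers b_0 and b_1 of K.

b_0 = 1, b_1 = 1.

Take the total order 1 < 2 < 3 < 4 on the vertex set. Then K (dimension 1) consists of the simplices:

  0-simplices (4): [1], [2], [3], [4]
  1-simplices (4): [1,2], [1,3], [2,4], [3,4]

Hence C_0 ≅ Z^4, C_1 ≅ Z^4.

The boundary map ∂_1: C_1 → C_0 is given by ∂[p,q] = [q] − [p]. For instance
  ∂[1,3] = [3] − [1].
The resulting 4×4 matrix has rank 3, and its Smith normal form has invariant factors (1,1,1).

Reading off H_k = ker ∂_k / im ∂_{k+1}:

  H_0: rank C_0 − rank ∂_1 = 4 − 3 = 1, and the invariant factors of ∂_1 are all 1, so H_0 ≅ Z.
  H_1: rank ker ∂_1 − rank ∂_2 = (4 − 3) − 0 = 1, and there is no ∂_2, so H_1 ≅ Z.

(K is a triangulation of the circle S^1.)

Hence the Betti numbers are b_0 = 1, b_1 = 1.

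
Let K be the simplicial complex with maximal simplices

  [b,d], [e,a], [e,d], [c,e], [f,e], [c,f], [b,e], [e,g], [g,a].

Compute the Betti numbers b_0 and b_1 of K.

b_0 = 1, b_1 = 3.

We work with the vertex ordering a < b < c < d < e < f < g. The simplices of K, each written with vertices in increasing order, are:

  0-simplices (7): a, b, c, d, e, f, g
  1-simplices (9): ae, ag, bd, be, ce, cf, de, ef, eg

so the chain groups are C_0 ≅ Z^7, C_1 ≅ Z^9.

Boundary ∂_1: C_1 → C_0 sends each edge [p,q] (with p < q) to q − p. For instance
  ∂ag = g − a.
As a 7×9 matrix over Z this has rank 6, with invariant factors (1,1,1,1,1,1).

Now H_k = ker ∂_k / im ∂_{k+1}, so:

  H_0: rank C_0 − rank ∂_1 = 7 − 6 = 1, and the invariant factors of ∂_1 are all 1, so H_0 = Z.
  H_1: rank ker ∂_1 − rank ∂_2 = (9 − 6) − 0 = 3, and there is no ∂_2, so H_1 = Z^3.

(K is a triangulation of a wedge of 3 circles.)

Hence the Betti numbers are b_0 = 1, b_1 = 3.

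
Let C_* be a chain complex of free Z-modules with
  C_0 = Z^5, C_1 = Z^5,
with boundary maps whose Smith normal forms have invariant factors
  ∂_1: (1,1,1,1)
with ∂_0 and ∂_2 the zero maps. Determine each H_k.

H_0 ≅ Z,  H_1 ≅ Z.

H_0: b_0 = 5 − 0 − 4 = 1; torsion from ∂_1 factors > 1: none. So H_0 ≅ Z.
H_1: b_1 = 5 − 4 − 0 = 1; torsion from ∂_2 factors > 1: none. So H_1 ≅ Z.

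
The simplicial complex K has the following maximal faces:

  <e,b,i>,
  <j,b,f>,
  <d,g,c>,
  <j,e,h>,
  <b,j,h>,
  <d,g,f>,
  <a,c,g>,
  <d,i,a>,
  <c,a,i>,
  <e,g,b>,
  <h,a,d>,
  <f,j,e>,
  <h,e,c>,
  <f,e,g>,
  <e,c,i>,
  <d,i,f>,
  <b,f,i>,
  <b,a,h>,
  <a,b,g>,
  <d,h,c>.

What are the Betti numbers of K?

b_0 = 1, b_1 = 1, b_2 = 0.

K has 10 vertices, 30 edges, 20 triangles.
rank ∂_0 = 0, rank ∂_1 = 9 ⇒ b_0 = 10 − 0 − 9 = 1; all invariant factors of ∂_1 are 1 so no torsion. So H_0 ≅ Z.
rank ∂_1 = 9, rank ∂_2 = 20 ⇒ b_1 = 30 − 9 − 20 = 1; ∂_2 has invariant factor(s) [2] giving torsion. So H_1 ≅ Z ⊕ Z/2Z.
rank ∂_2 = 20, rank ∂_3 = 0 ⇒ b_2 = 20 − 20 − 0 = 0. So H_2 ≅ 0.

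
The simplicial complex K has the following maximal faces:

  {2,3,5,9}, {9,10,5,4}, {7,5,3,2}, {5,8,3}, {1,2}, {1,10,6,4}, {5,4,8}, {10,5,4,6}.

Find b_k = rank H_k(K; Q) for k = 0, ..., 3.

Fix the vertex order 1 < 2 < 3 < 4 < 5 < 6 < 7 < 8 < 9 < 10 and write every simplex with vertices in increasing order. Then dim K = 3 and the simplices of K are:

  0-simplices (10): [1], [2], [3], [4], [5], [6], [7], [8], [9], [10]
  1-simplices (24): (24 of them)
  2-simplices (19): (19 of them)
  3-simplices (5): [1,4,6,10], [2,3,5,7], [2,3,5,9], [4,5,6,10], [4,5,9,10]

Hence C_0 ≅ Z^10, C_1 ≅ Z^24, C_2 ≅ Z^19, C_3 ≅ Z^5.

Boundary ∂_1: C_1 → C_0 is given by ∂[p,q] = [q] − [p]. For instance
  ∂[2,7] = [7] − [2].
The resulting 10×24 matrix has rank 9, and its Smith normal form has invariant factors (1,1,1,1,1,1,1,1,1).

Boundary ∂_2: C_2 → C_1 sends each 2-simplex [p,q,r] to [q,r] − [p,r] + [p,q]. For instance
  ∂[4,6,10] = [6,10] − [4,10] + [4,6],
  ∂[3,5,7] = [5,7] − [3,7] + [3,5].
This gives a 24×19 integer matrix of rank 14; reducing to Smith normal form yields diagonal entries (1,1,1,1,1,1,1,1,1,1,1,1,1,1).

The boundary map ∂_3: C_3 → C_2 sends each 3-simplex σ to the alternating sum Σ_i (−1)^i (σ with its i-th vertex removed). For instance
  ∂[2,3,5,7] = [3,5,7] − [2,5,7] + [2,3,7] − [2,3,5],
  ∂[4,5,6,10] = [5,6,10] − [4,6,10] + [4,5,10] − [4,5,6].
The 19×5 boundary matrix has rank 5 and Smith normal form diag(1,1,1,1,1).

Computing H_k = (kernel of ∂_k) / (image of ∂_{k+1}):

  H_0: rank C_0 − rank ∂_1 = 10 − 9 = 1, and the invariant factors of ∂_1 are all 1, so H_0 = Z.
  H_1: rank ker ∂_1 − rank ∂_2 = (24 − 9) − 14 = 1, and the invariant factors of ∂_2 are all 1, so H_1 = Z.
  H_2: rank ker ∂_2 − rank ∂_3 = (19 − 14) − 5 = 0, and the invariant factors of ∂_3 are all 1, so H_2 = 0.
  H_3: rank ker ∂_3 − rank ∂_4 = (5 − 5) − 0 = 0, and there is no ∂_4, so H_3 = 0.

As a check, the Euler characteristic is 10 − 24 + 19 − 5 = 0, which agrees with 1 − 1 + 0 − 0 = 0.

Hence the Betti numbers are b_0 = 1, b_1 = 1, b_2 = 0, b_3 = 0.

b_0 = 1, b_1 = 1, b_2 = 0, b_3 = 0.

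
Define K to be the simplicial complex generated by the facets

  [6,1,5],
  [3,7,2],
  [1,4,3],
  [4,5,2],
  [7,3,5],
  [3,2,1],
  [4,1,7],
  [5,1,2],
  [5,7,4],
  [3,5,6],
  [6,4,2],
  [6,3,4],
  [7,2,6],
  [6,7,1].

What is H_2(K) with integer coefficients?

Take the total order 1 < 2 < 3 < 4 < 5 < 6 < 7 on the vertex set. Then K (dimension 2) consists of the simplices:

  0-simplices (7): [1], [2], [3], [4], [5], [6], [7]
  1-simplices (21): [1,2], [1,3], [1,4], [1,5], [1,6], [1,7], [2,3], [2,4], [2,5], [2,6], [2,7], [3,4], [3,5], [3,6], [3,7], [4,5], [4,6], [4,7], [5,6], [5,7], [6,7]
  2-simplices (14): [1,2,3], [1,2,5], [1,3,4], [1,4,7], [1,5,6], [1,6,7], [2,3,7], [2,4,5], [2,4,6], [2,6,7], [3,4,6], [3,5,6], [3,5,7], [4,5,7]

so the chain groups are C_0 ≅ Z^7, C_1 ≅ Z^21, C_2 ≅ Z^14.

Boundary ∂_1: C_1 → C_0 sends each edge [p,q] (with p < q) to q − p.
This gives a 7×21 integer matrix of rank 6; reducing to Smith normal form yields diagonal entries (1,1,1,1,1,1).

The boundary map ∂_2: C_2 → C_1 acts by ∂[p,q,r] = [q,r] − [p,r] + [p,q]. For instance
  ∂[2,4,6] = [4,6] − [2,6] + [2,4],
  ∂[1,5,6] = [5,6] − [1,6] + [1,5].
This gives a 21×14 integer matrix of rank 13; reducing to Smith normal form yields diagonal entries (1,1,1,1,1,1,1,1,1,1,1,1,1).

From H_k ≅ ker(∂_k) / im(∂_{k+1}) we obtain:

  H_2: rank ker ∂_2 − rank ∂_3 = (14 − 13) − 0 = 1, and there is no ∂_3, so H_2 = Z.

H_2 ≅ Z.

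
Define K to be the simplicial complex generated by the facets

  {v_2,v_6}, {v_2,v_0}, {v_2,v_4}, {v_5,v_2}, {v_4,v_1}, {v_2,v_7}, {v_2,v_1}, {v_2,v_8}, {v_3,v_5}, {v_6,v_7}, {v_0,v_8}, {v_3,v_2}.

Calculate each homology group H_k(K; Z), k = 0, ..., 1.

We work with the vertex ordering v_0 < v_1 < v_2 < v_3 < v_4 < v_5 < v_6 < v_7 < v_8. The simplices of K, each written with vertices in increasing order, are:

  0-simplices (9): [v_0], [v_1], [v_2], [v_3], [v_4], [v_5], [v_6], [v_7], [v_8]
  1-simplices (12): [v_0,v_2], [v_0,v_8], [v_1,v_2], [v_1,v_4], [v_2,v_3], [v_2,v_4], [v_2,v_5], [v_2,v_6], [v_2,v_7], [v_2,v_8], [v_3,v_5], [v_6,v_7]

giving chain groups C_0 ≅ Z^9, C_1 ≅ Z^12.

Boundary ∂_1: C_1 → C_0 is given by ∂[p,q] = [q] − [p].
The 9×12 boundary matrix has rank 8 and Smith normal form diag(1,1,1,1,1,1,1,1).

From H_k ≅ ker(∂_k) / im(∂_{k+1}) we obtain:

  H_0: rank C_0 − rank ∂_1 = 9 − 8 = 1, and the invariant factors of ∂_1 are all 1, so H_0 = Z.
  H_1: rank ker ∂_1 − rank ∂_2 = (12 − 8) − 0 = 4, and there is no ∂_2, so H_1 = Z^4.

As a check, the Euler characteristic is 9 − 12 = -3, which agrees with 1 − 4 = -3.

H_0 = Z,  H_1 = Z^4.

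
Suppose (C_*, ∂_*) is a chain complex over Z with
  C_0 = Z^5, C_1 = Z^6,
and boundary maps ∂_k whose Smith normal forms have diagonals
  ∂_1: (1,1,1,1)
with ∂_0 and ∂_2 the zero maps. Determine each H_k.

H_0: b_0 = 5 − 0 − 4 = 1; torsion from ∂_1 factors > 1: none. So H_0 ≅ Z.
H_1: b_1 = 6 − 4 − 0 = 2; torsion from ∂_2 factors > 1: none. So H_1 ≅ Z^2.

H_0 ≅ Z,  H_1 ≅ Z^2.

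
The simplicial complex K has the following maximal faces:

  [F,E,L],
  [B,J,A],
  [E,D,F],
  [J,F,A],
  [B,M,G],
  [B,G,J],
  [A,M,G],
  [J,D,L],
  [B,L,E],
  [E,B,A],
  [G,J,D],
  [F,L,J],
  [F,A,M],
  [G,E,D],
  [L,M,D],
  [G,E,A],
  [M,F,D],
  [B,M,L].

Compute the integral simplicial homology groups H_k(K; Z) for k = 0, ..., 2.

H_0 = Z,  H_1 = Z ⊕ Z/2,  H_2 = 0.

K has 9 vertices, 27 edges, 18 triangles.
rank ∂_0 = 0, rank ∂_1 = 8 ⇒ b_0 = 9 − 0 − 8 = 1; all invariant factors of ∂_1 are 1 so no torsion. So H_0 ≅ Z.
rank ∂_1 = 8, rank ∂_2 = 18 ⇒ b_1 = 27 − 8 − 18 = 1; ∂_2 has invariant factor(s) [2] giving torsion. So H_1 ≅ Z ⊕ Z/2.
rank ∂_2 = 18, rank ∂_3 = 0 ⇒ b_2 = 18 − 18 − 0 = 0. So H_2 ≅ 0.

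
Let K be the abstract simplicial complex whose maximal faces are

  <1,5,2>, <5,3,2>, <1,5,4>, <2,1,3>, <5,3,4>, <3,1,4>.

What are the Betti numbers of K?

b_0 = 1, b_1 = 0, b_2 = 1.

Take the total order 1 < 2 < 3 < 4 < 5 on the vertex set. Then K (dimension 2) consists of the simplices:

  0-simplices (5): [1], [2], [3], [4], [5]
  1-simplices (9): [1,2], [1,3], [1,4], [1,5], [2,3], [2,5], [3,4], [3,5], [4,5]
  2-simplices (6): [1,2,3], [1,2,5], [1,3,4], [1,4,5], [2,3,5], [3,4,5]

so the chain groups are C_0 ≅ Z^5, C_1 ≅ Z^9, C_2 ≅ Z^6.

∂_1: C_1 → C_0 maps an edge to its endpoints' difference, ∂[p,q] = q − p.
The 5×9 boundary matrix has rank 4 and Smith normal form diag(1,1,1,1).

∂_2: C_2 → C_1 sends each 2-simplex [p,q,r] to [q,r] − [p,r] + [p,q]. For instance
  ∂[1,2,5] = [2,5] − [1,5] + [1,2],
  ∂[3,4,5] = [4,5] − [3,5] + [3,4].
The 9×6 boundary matrix has rank 5 and Smith normal form diag(1,1,1,1,1).

Reading off H_k = ker ∂_k / im ∂_{k+1}:

  H_0: rank C_0 − rank ∂_1 = 5 − 4 = 1, and the invariant factors of ∂_1 are all 1, so H_0 = Z.
  H_1: rank ker ∂_1 − rank ∂_2 = (9 − 4) − 5 = 0, and the invariant factors of ∂_2 are all 1, so H_1 = 0.
  H_2: rank ker ∂_2 − rank ∂_3 = (6 − 5) − 0 = 1, and there is no ∂_3, so H_2 = Z.

As a check, the Euler characteristic is 5 − 9 + 6 = 2, which agrees with 1 − 0 + 1 = 2.

Hence the Betti numbers are b_0 = 1, b_1 = 0, b_2 = 1.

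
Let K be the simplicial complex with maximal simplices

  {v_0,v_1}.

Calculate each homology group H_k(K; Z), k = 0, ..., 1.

H_0 ≅ Z,  H_1 = 0.

Order the vertices as v_0 < v_1. Listing each simplex with vertices in this order, K has dimension 1 with simplices:

  0-simplices (2): [v_0], [v_1]
  1-simplices (1): [v_0,v_1]

giving chain groups C_0 ≅ Z^2, C_1 ≅ Z^1.

The boundary map ∂_1: C_1 → C_0 maps an edge to its endpoints' difference, ∂[p,q] = q − p. For instance
  ∂[v_0,v_1] = [v_1] − [v_0].
The resulting 2×1 matrix has rank 1, and its Smith normal form has invariant factors (1).

Now H_k = ker ∂_k / im ∂_{k+1}, so:

  H_0: rank C_0 − rank ∂_1 = 2 − 1 = 1, and the invariant factors of ∂_1 are all 1, so H_0 = Z.
  H_1: rank ker ∂_1 − rank ∂_2 = (1 − 1) − 0 = 0, and there is no ∂_2, so H_1 = 0.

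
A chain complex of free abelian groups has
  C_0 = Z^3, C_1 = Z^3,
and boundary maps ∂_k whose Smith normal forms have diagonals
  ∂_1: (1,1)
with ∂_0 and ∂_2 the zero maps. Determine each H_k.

H_0: b_0 = 3 − 0 − 2 = 1; torsion from ∂_1 factors > 1: none. So H_0 = Z.
H_1: b_1 = 3 − 2 − 0 = 1; torsion from ∂_2 factors > 1: none. So H_1 = Z.

H_0 = Z,  H_1 = Z.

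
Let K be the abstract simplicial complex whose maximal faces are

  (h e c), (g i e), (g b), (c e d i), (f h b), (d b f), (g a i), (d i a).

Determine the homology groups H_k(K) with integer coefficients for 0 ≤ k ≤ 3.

Take the total order a < b < c < d < e < f < g < h < i on the vertex set. Then K (dimension 3) consists of the simplices:

  0-simplices (9): a, b, c, d, e, f, g, h, i
  1-simplices (19): ad, ag, ai, bd, bf, bg, bh, cd, ce, ch, ci, de, df, di, eg, eh, ei, fh, gi
  2-simplices (10): adi, agi, bdf, bfh, cde, cdi, ceh, cei, dei, egi
  3-simplices (1): cdei

giving chain groups C_0 ≅ Z^9, C_1 ≅ Z^19, C_2 ≅ Z^10, C_3 ≅ Z^1.

The boundary map ∂_1: C_1 → C_0 sends each edge [p,q] (with p < q) to q − p.
The resulting 9×19 matrix has rank 8, and its Smith normal form has invariant factors (1,1,1,1,1,1,1,1).

Boundary ∂_2: C_2 → C_1 maps a triangle to the signed sum of its edges. For instance
  ∂agi = gi − ai + ag,
  ∂dei = ei − di + de.
The resulting 19×10 matrix has rank 9, and its Smith normal form has invariant factors (1,1,1,1,1,1,1,1,1).

Boundary ∂_3: C_3 → C_2 sends each 3-simplex σ to the alternating sum Σ_i (−1)^i (σ with its i-th vertex removed). For instance
  ∂cdei = dei − cei + cdi − cde.
The 10×1 boundary matrix has rank 1 and Smith normal form diag(1).

Computing H_k = (kernel of ∂_k) / (image of ∂_{k+1}):

  H_0: rank C_0 − rank ∂_1 = 9 − 8 = 1, and the invariant factors of ∂_1 are all 1, so H_0 = Z.
  H_1: rank ker ∂_1 − rank ∂_2 = (19 − 8) − 9 = 2, and the invariant factors of ∂_2 are all 1, so H_1 = Z^2.
  H_2: rank ker ∂_2 − rank ∂_3 = (10 − 9) − 1 = 0, and the invariant factors of ∂_3 are all 1, so H_2 = 0.
  H_3: rank ker ∂_3 − rank ∂_4 = (1 − 1) − 0 = 0, and there is no ∂_4, so H_3 = 0.

H_0 = Z,  H_1 = Z^2,  H_2 = 0,  H_3 = 0.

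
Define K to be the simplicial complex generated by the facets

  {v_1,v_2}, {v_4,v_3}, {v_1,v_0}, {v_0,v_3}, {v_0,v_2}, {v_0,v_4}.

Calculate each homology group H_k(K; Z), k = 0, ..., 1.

H_0 = Z,  H_1 = Z^2.

Order the vertices as v_0 < v_1 < v_2 < v_3 < v_4. Listing each simplex with vertices in this order, K has dimension 1 with simplices:

  0-simplices (5): [v_0], [v_1], [v_2], [v_3], [v_4]
  1-simplices (6): [v_0,v_1], [v_0,v_2], [v_0,v_3], [v_0,v_4], [v_1,v_2], [v_3,v_4]

so the chain groups are C_0 ≅ Z^5, C_1 ≅ Z^6.

∂_1: C_1 → C_0 is given by ∂[p,q] = [q] − [p].
The 5×6 boundary matrix has rank 4 and Smith normal form diag(1,1,1,1).

Reading off H_k = ker ∂_k / im ∂_{k+1}:

  H_0: rank C_0 − rank ∂_1 = 5 − 4 = 1, and the invariant factors of ∂_1 are all 1, so H_0 = Z.
  H_1: rank ker ∂_1 − rank ∂_2 = (6 − 4) − 0 = 2, and there is no ∂_2, so H_1 = Z^2.

As a check, the Euler characteristic is 5 − 6 = -1, which agrees with 1 − 2 = -1.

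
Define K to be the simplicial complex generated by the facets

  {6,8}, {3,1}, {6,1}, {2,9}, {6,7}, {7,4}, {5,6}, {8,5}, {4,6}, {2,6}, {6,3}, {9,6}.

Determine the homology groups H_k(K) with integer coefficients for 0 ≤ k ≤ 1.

Order the vertices as 1 < 2 < 3 < 4 < 5 < 6 < 7 < 8 < 9. Listing each simplex with vertices in this order, K has dimension 1 with simplices:

  0-simplices (9): [1], [2], [3], [4], [5], [6], [7], [8], [9]
  1-simplices (12): [1,3], [1,6], [2,6], [2,9], [3,6], [4,6], [4,7], [5,6], [5,8], [6,7], [6,8], [6,9]

so the chain groups are C_0 ≅ Z^9, C_1 ≅ Z^12.

The boundary map ∂_1: C_1 → C_0 is given by ∂[p,q] = [q] − [p].
The 9×12 boundary matrix has rank 8 and Smith normal form diag(1,1,1,1,1,1,1,1).

From H_k ≅ ker(∂_k) / im(∂_{k+1}) we obtain:

  H_0: rank C_0 − rank ∂_1 = 9 − 8 = 1, and the invariant factors of ∂_1 are all 1, so H_0 ≅ Z.
  H_1: rank ker ∂_1 − rank ∂_2 = (12 − 8) − 0 = 4, and there is no ∂_2, so H_1 ≅ Z^4.

As a check, the Euler characteristic is 9 − 12 = -3, which agrees with 1 − 4 = -3.

H_0 ≅ Z,  H_1 ≅ Z^4.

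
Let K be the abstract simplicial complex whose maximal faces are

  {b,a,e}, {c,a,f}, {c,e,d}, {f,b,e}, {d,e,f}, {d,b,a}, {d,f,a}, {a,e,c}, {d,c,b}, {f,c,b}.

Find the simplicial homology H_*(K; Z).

H_0 ≅ Z,  H_1 ≅ Z/2Z,  H_2 = 0.

Take the total order a < b < c < d < e < f on the vertex set. Then K (dimension 2) consists of the simplices:

  0-simplices (6): a, b, c, d, e, f
  1-simplices (15): ab, ac, ad, ae, af, bc, bd, be, bf, cd, ce, cf, de, df, ef
  2-simplices (10): abd, abe, ace, acf, adf, bcd, bcf, bef, cde, def

so the chain groups are C_0 ≅ Z^6, C_1 ≅ Z^15, C_2 ≅ Z^10.

Boundary ∂_1: C_1 → C_0 is given by ∂[p,q] = [q] − [p]. For instance
  ∂be = e − b.
As a 6×15 matrix over Z this has rank 5, with invariant factors (1,1,1,1,1).

The boundary map ∂_2: C_2 → C_1 maps a triangle to the signed sum of its edges. For instance
  ∂cde = de − ce + cd,
  ∂bef = ef − bf + be.
As a 15×10 matrix over Z this has rank 10, with invariant factors (1,1,1,1,1,1,1,1,1,2).

Reading off H_k = ker ∂_k / im ∂_{k+1}:

  H_0: rank C_0 − rank ∂_1 = 6 − 5 = 1, and the invariant factors of ∂_1 are all 1, so H_0 ≅ Z.
  H_1: rank ker ∂_1 − rank ∂_2 = (15 − 5) − 10 = 0, and ∂_2 has invariant factor 2 > 1, so H_1 ≅ Z/2Z.
  H_2: rank ker ∂_2 − rank ∂_3 = (10 − 10) − 0 = 0, and there is no ∂_3, so H_2 ≅ 0.

(K is a triangulation of the real projective plane RP^2.)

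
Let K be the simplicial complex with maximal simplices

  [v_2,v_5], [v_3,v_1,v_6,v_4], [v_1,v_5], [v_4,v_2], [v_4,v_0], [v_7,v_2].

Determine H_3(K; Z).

H_3 ≅ 0.

Fix the vertex order v_0 < v_1 < v_2 < v_3 < v_4 < v_5 < v_6 < v_7 and write every simplex with vertices in increasing order. Then dim K = 3 and the simplices of K are:

  0-simplices (8): [v_0], [v_1], [v_2], [v_3], [v_4], [v_5], [v_6], [v_7]
  1-simplices (11): [v_0,v_4], [v_1,v_3], [v_1,v_4], [v_1,v_5], [v_1,v_6], [v_2,v_4], [v_2,v_5], [v_2,v_7], [v_3,v_4], [v_3,v_6], [v_4,v_6]
  2-simplices (4): [v_1,v_3,v_4], [v_1,v_3,v_6], [v_1,v_4,v_6], [v_3,v_4,v_6]
  3-simplices (1): [v_1,v_3,v_4,v_6]

Hence C_0 ≅ Z^8, C_1 ≅ Z^11, C_2 ≅ Z^4, C_3 ≅ Z^1.

∂_1: C_1 → C_0 sends each edge [p,q] (with p < q) to q − p.
This gives a 8×11 integer matrix of rank 7; reducing to Smith normal form yields diagonal entries (1,1,1,1,1,1,1).

Boundary ∂_2: C_2 → C_1 acts by ∂[p,q,r] = [q,r] − [p,r] + [p,q]. For instance
  ∂[v_3,v_4,v_6] = [v_4,v_6] − [v_3,v_6] + [v_3,v_4],
  ∂[v_1,v_4,v_6] = [v_4,v_6] − [v_1,v_6] + [v_1,v_4].
This gives a 11×4 integer matrix of rank 3; reducing to Smith normal form yields diagonal entries (1,1,1).

The boundary map ∂_3: C_3 → C_2 sends each 3-simplex σ to the alternating sum Σ_i (−1)^i (σ with its i-th vertex removed). For instance
  ∂[v_1,v_3,v_4,v_6] = [v_3,v_4,v_6] − [v_1,v_4,v_6] + [v_1,v_3,v_6] − [v_1,v_3,v_4].
The resulting 4×1 matrix has rank 1, and its Smith normal form has invariant factors (1).

From H_k ≅ ker(∂_k) / im(∂_{k+1}) we obtain:

  H_3: rank ker ∂_3 − rank ∂_4 = (1 − 1) − 0 = 0, and there is no ∂_4, so H_3 ≅ 0.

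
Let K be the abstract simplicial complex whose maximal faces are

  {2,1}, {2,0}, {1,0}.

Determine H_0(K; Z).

K has 3 vertices, 3 edges.
rank ∂_0 = 0, rank ∂_1 = 2 ⇒ b_0 = 3 − 0 − 2 = 1; all invariant factors of ∂_1 are 1 so no torsion. So H_0 ≅ Z.

H_0 ≅ Z.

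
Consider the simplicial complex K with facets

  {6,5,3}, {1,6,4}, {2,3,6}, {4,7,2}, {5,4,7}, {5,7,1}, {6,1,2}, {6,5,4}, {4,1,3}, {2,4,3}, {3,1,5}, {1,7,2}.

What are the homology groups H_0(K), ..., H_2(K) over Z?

H_0 ≅ Z,  H_1 ≅ Z/2Z,  H_2 = 0.

Take the total order 1 < 2 < 3 < 4 < 5 < 6 < 7 on the vertex set. Then K (dimension 2) consists of the simplices:

  0-simplices (7): [1], [2], [3], [4], [5], [6], [7]
  1-simplices (18): [1,2], [1,3], [1,4], [1,5], [1,6], [1,7], [2,3], [2,4], [2,6], [2,7], [3,4], [3,5], [3,6], [4,5], [4,6], [4,7], [5,6], [5,7]
  2-simplices (12): [1,2,6], [1,2,7], [1,3,4], [1,3,5], [1,4,6], [1,5,7], [2,3,4], [2,3,6], [2,4,7], [3,5,6], [4,5,6], [4,5,7]

so the chain groups are C_0 ≅ Z^7, C_1 ≅ Z^18, C_2 ≅ Z^12.

∂_1: C_1 → C_0 is given by ∂[p,q] = [q] − [p]. For instance
  ∂[1,3] = [3] − [1].
This gives a 7×18 integer matrix of rank 6; reducing to Smith normal form yields diagonal entries (1,1,1,1,1,1).

∂_2: C_2 → C_1 sends each 2-simplex [p,q,r] to [q,r] − [p,r] + [p,q]. For instance
  ∂[1,2,7] = [2,7] − [1,7] + [1,2],
  ∂[2,4,7] = [4,7] − [2,7] + [2,4].
As a 18×12 matrix over Z this has rank 12, with invariant factors (1,1,1,1,1,1,1,1,1,1,1,2).

From H_k ≅ ker(∂_k) / im(∂_{k+1}) we obtain:

  H_0: rank C_0 − rank ∂_1 = 7 − 6 = 1, and the invariant factors of ∂_1 are all 1, so H_0 = Z.
  H_1: rank ker ∂_1 − rank ∂_2 = (18 − 6) − 12 = 0, and ∂_2 has invariant factor 2 > 1, so H_1 = Z/2Z.
  H_2: rank ker ∂_2 − rank ∂_3 = (12 − 12) − 0 = 0, and there is no ∂_3, so H_2 = 0.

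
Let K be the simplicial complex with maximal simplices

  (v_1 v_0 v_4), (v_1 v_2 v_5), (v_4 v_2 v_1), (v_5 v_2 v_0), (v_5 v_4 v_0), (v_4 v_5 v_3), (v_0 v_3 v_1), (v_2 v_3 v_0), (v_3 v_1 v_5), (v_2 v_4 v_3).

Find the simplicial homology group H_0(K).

K has 6 vertices, 15 edges, 10 triangles.
rank ∂_0 = 0, rank ∂_1 = 5 ⇒ b_0 = 6 − 0 − 5 = 1; all invariant factors of ∂_1 are 1 so no torsion. So H_0 ≅ Z.

H_0 ≅ Z.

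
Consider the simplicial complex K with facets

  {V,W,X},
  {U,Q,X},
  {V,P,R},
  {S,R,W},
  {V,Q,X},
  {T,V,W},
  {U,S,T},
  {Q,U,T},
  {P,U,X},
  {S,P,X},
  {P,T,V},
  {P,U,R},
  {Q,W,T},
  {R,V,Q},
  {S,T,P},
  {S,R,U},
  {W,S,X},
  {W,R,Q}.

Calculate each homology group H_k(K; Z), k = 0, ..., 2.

Take the total order P < Q < R < S < T < U < V < W < X on the vertex set. Then K (dimension 2) consists of the simplices:

  0-simplices (9): P, Q, R, S, T, U, V, W, X
  1-simplices (27): PR, PS, PT, PU, PV, PX, QR, QT, QU, QV, QW, QX, RS, RU, RV, RW, ST, SU, SW, SX, TU, TV, TW, UX, VW, VX, WX
  2-simplices (18): PRU, PRV, PST, PSX, PTV, PUX, QRV, QRW, QTU, QTW, QUX, QVX, RSU, RSW, STU, SWX, TVW, VWX

giving chain groups C_0 ≅ Z^9, C_1 ≅ Z^27, C_2 ≅ Z^18.

The boundary map ∂_1: C_1 → C_0 is given by ∂[p,q] = [q] − [p].
The 9×27 boundary matrix has rank 8 and Smith normal form diag(1,1,1,1,1,1,1,1).

∂_2: C_2 → C_1 maps a triangle to the signed sum of its edges. For instance
  ∂PSX = SX − PX + PS,
  ∂RSU = SU − RU + RS.
This gives a 27×18 integer matrix of rank 18; reducing to Smith normal form yields diagonal entries (1,1,1,1,1,1,1,1,1,1,1,1,1,1,1,1,1,2).

Reading off H_k = ker ∂_k / im ∂_{k+1}:

  H_0: rank C_0 − rank ∂_1 = 9 − 8 = 1, and the invariant factors of ∂_1 are all 1, so H_0 = Z.
  H_1: rank ker ∂_1 − rank ∂_2 = (27 − 8) − 18 = 1, and ∂_2 has invariant factor 2 > 1, so H_1 = Z ⊕ Z_2.
  H_2: rank ker ∂_2 − rank ∂_3 = (18 − 18) − 0 = 0, and there is no ∂_3, so H_2 = 0.

(K is a triangulation of the Klein bottle.)

H_0 = Z,  H_1 = Z ⊕ Z_2,  H_2 = 0.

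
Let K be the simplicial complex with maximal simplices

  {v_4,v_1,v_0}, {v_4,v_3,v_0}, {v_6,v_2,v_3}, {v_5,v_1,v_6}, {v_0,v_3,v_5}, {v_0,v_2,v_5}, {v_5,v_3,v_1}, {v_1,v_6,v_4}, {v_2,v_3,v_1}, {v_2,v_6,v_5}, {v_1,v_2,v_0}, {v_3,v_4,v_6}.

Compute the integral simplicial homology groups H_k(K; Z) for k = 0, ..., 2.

Order the vertices as v_0 < v_1 < v_2 < v_3 < v_4 < v_5 < v_6. Listing each simplex with vertices in this order, K has dimension 2 with simplices:

  0-simplices (7): [v_0], [v_1], [v_2], [v_3], [v_4], [v_5], [v_6]
  1-simplices (18): (18 of them)
  2-simplices (12): (12 of them)

so the chain groups are C_0 ≅ Z^7, C_1 ≅ Z^18, C_2 ≅ Z^12.

∂_1: C_1 → C_0 maps an edge to its endpoints' difference, ∂[p,q] = q − p. For instance
  ∂[v_1,v_4] = [v_4] − [v_1].
The 7×18 boundary matrix has rank 6 and Smith normal form diag(1,1,1,1,1,1).

∂_2: C_2 → C_1 sends each 2-simplex [p,q,r] to [q,r] − [p,r] + [p,q]. For instance
  ∂[v_2,v_5,v_6] = [v_5,v_6] − [v_2,v_6] + [v_2,v_5],
  ∂[v_1,v_5,v_6] = [v_5,v_6] − [v_1,v_6] + [v_1,v_5].
This gives a 18×12 integer matrix of rank 12; reducing to Smith normal form yields diagonal entries (1,1,1,1,1,1,1,1,1,1,1,2).

Reading off H_k = ker ∂_k / im ∂_{k+1}:

  H_0: rank C_0 − rank ∂_1 = 7 − 6 = 1, and the invariant factors of ∂_1 are all 1, so H_0 = Z.
  H_1: rank ker ∂_1 − rank ∂_2 = (18 − 6) − 12 = 0, and ∂_2 has invariant factor 2 > 1, so H_1 = Z/2.
  H_2: rank ker ∂_2 − rank ∂_3 = (12 − 12) − 0 = 0, and there is no ∂_3, so H_2 = 0.

H_0 = Z,  H_1 = Z/2,  H_2 = 0.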